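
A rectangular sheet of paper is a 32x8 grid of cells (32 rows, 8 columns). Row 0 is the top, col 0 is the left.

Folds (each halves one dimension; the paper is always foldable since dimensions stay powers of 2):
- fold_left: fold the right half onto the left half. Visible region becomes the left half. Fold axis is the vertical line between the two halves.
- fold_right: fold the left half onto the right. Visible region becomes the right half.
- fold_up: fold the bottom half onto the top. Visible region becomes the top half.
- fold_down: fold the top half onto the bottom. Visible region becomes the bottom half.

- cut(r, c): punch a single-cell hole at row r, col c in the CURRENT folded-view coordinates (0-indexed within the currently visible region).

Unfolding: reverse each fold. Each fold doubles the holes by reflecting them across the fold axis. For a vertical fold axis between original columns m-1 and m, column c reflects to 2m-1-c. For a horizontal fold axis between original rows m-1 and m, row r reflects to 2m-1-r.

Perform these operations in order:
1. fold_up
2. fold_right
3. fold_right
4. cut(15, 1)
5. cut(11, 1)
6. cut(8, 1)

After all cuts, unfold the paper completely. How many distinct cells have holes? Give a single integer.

Answer: 24

Derivation:
Op 1 fold_up: fold axis h@16; visible region now rows[0,16) x cols[0,8) = 16x8
Op 2 fold_right: fold axis v@4; visible region now rows[0,16) x cols[4,8) = 16x4
Op 3 fold_right: fold axis v@6; visible region now rows[0,16) x cols[6,8) = 16x2
Op 4 cut(15, 1): punch at orig (15,7); cuts so far [(15, 7)]; region rows[0,16) x cols[6,8) = 16x2
Op 5 cut(11, 1): punch at orig (11,7); cuts so far [(11, 7), (15, 7)]; region rows[0,16) x cols[6,8) = 16x2
Op 6 cut(8, 1): punch at orig (8,7); cuts so far [(8, 7), (11, 7), (15, 7)]; region rows[0,16) x cols[6,8) = 16x2
Unfold 1 (reflect across v@6): 6 holes -> [(8, 4), (8, 7), (11, 4), (11, 7), (15, 4), (15, 7)]
Unfold 2 (reflect across v@4): 12 holes -> [(8, 0), (8, 3), (8, 4), (8, 7), (11, 0), (11, 3), (11, 4), (11, 7), (15, 0), (15, 3), (15, 4), (15, 7)]
Unfold 3 (reflect across h@16): 24 holes -> [(8, 0), (8, 3), (8, 4), (8, 7), (11, 0), (11, 3), (11, 4), (11, 7), (15, 0), (15, 3), (15, 4), (15, 7), (16, 0), (16, 3), (16, 4), (16, 7), (20, 0), (20, 3), (20, 4), (20, 7), (23, 0), (23, 3), (23, 4), (23, 7)]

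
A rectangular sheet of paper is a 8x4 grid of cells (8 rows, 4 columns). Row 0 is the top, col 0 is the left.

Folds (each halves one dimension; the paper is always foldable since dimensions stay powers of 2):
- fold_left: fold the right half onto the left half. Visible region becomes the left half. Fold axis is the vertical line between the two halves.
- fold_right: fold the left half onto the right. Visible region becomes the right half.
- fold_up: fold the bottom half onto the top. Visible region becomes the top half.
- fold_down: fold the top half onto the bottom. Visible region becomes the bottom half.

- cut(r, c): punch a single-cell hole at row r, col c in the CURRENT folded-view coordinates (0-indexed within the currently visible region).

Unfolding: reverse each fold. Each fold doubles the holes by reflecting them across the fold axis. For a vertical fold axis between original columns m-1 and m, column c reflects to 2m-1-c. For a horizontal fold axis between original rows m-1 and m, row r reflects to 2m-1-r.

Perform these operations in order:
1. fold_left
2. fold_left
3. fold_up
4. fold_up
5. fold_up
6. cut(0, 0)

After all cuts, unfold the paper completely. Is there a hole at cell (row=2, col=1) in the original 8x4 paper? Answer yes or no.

Op 1 fold_left: fold axis v@2; visible region now rows[0,8) x cols[0,2) = 8x2
Op 2 fold_left: fold axis v@1; visible region now rows[0,8) x cols[0,1) = 8x1
Op 3 fold_up: fold axis h@4; visible region now rows[0,4) x cols[0,1) = 4x1
Op 4 fold_up: fold axis h@2; visible region now rows[0,2) x cols[0,1) = 2x1
Op 5 fold_up: fold axis h@1; visible region now rows[0,1) x cols[0,1) = 1x1
Op 6 cut(0, 0): punch at orig (0,0); cuts so far [(0, 0)]; region rows[0,1) x cols[0,1) = 1x1
Unfold 1 (reflect across h@1): 2 holes -> [(0, 0), (1, 0)]
Unfold 2 (reflect across h@2): 4 holes -> [(0, 0), (1, 0), (2, 0), (3, 0)]
Unfold 3 (reflect across h@4): 8 holes -> [(0, 0), (1, 0), (2, 0), (3, 0), (4, 0), (5, 0), (6, 0), (7, 0)]
Unfold 4 (reflect across v@1): 16 holes -> [(0, 0), (0, 1), (1, 0), (1, 1), (2, 0), (2, 1), (3, 0), (3, 1), (4, 0), (4, 1), (5, 0), (5, 1), (6, 0), (6, 1), (7, 0), (7, 1)]
Unfold 5 (reflect across v@2): 32 holes -> [(0, 0), (0, 1), (0, 2), (0, 3), (1, 0), (1, 1), (1, 2), (1, 3), (2, 0), (2, 1), (2, 2), (2, 3), (3, 0), (3, 1), (3, 2), (3, 3), (4, 0), (4, 1), (4, 2), (4, 3), (5, 0), (5, 1), (5, 2), (5, 3), (6, 0), (6, 1), (6, 2), (6, 3), (7, 0), (7, 1), (7, 2), (7, 3)]
Holes: [(0, 0), (0, 1), (0, 2), (0, 3), (1, 0), (1, 1), (1, 2), (1, 3), (2, 0), (2, 1), (2, 2), (2, 3), (3, 0), (3, 1), (3, 2), (3, 3), (4, 0), (4, 1), (4, 2), (4, 3), (5, 0), (5, 1), (5, 2), (5, 3), (6, 0), (6, 1), (6, 2), (6, 3), (7, 0), (7, 1), (7, 2), (7, 3)]

Answer: yes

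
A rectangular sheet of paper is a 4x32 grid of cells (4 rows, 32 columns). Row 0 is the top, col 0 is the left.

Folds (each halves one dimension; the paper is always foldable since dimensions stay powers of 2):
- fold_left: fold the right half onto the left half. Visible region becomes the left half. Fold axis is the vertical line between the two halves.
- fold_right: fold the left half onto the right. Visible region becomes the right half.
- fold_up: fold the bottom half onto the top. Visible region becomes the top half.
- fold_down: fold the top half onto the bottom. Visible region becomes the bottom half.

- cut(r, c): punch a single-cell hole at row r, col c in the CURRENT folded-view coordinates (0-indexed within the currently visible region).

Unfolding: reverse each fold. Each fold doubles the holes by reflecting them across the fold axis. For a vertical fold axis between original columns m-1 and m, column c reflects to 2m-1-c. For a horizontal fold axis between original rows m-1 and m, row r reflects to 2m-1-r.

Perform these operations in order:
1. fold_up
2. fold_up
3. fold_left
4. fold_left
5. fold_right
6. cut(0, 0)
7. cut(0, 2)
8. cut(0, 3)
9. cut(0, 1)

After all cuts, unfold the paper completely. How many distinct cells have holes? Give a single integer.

Answer: 128

Derivation:
Op 1 fold_up: fold axis h@2; visible region now rows[0,2) x cols[0,32) = 2x32
Op 2 fold_up: fold axis h@1; visible region now rows[0,1) x cols[0,32) = 1x32
Op 3 fold_left: fold axis v@16; visible region now rows[0,1) x cols[0,16) = 1x16
Op 4 fold_left: fold axis v@8; visible region now rows[0,1) x cols[0,8) = 1x8
Op 5 fold_right: fold axis v@4; visible region now rows[0,1) x cols[4,8) = 1x4
Op 6 cut(0, 0): punch at orig (0,4); cuts so far [(0, 4)]; region rows[0,1) x cols[4,8) = 1x4
Op 7 cut(0, 2): punch at orig (0,6); cuts so far [(0, 4), (0, 6)]; region rows[0,1) x cols[4,8) = 1x4
Op 8 cut(0, 3): punch at orig (0,7); cuts so far [(0, 4), (0, 6), (0, 7)]; region rows[0,1) x cols[4,8) = 1x4
Op 9 cut(0, 1): punch at orig (0,5); cuts so far [(0, 4), (0, 5), (0, 6), (0, 7)]; region rows[0,1) x cols[4,8) = 1x4
Unfold 1 (reflect across v@4): 8 holes -> [(0, 0), (0, 1), (0, 2), (0, 3), (0, 4), (0, 5), (0, 6), (0, 7)]
Unfold 2 (reflect across v@8): 16 holes -> [(0, 0), (0, 1), (0, 2), (0, 3), (0, 4), (0, 5), (0, 6), (0, 7), (0, 8), (0, 9), (0, 10), (0, 11), (0, 12), (0, 13), (0, 14), (0, 15)]
Unfold 3 (reflect across v@16): 32 holes -> [(0, 0), (0, 1), (0, 2), (0, 3), (0, 4), (0, 5), (0, 6), (0, 7), (0, 8), (0, 9), (0, 10), (0, 11), (0, 12), (0, 13), (0, 14), (0, 15), (0, 16), (0, 17), (0, 18), (0, 19), (0, 20), (0, 21), (0, 22), (0, 23), (0, 24), (0, 25), (0, 26), (0, 27), (0, 28), (0, 29), (0, 30), (0, 31)]
Unfold 4 (reflect across h@1): 64 holes -> [(0, 0), (0, 1), (0, 2), (0, 3), (0, 4), (0, 5), (0, 6), (0, 7), (0, 8), (0, 9), (0, 10), (0, 11), (0, 12), (0, 13), (0, 14), (0, 15), (0, 16), (0, 17), (0, 18), (0, 19), (0, 20), (0, 21), (0, 22), (0, 23), (0, 24), (0, 25), (0, 26), (0, 27), (0, 28), (0, 29), (0, 30), (0, 31), (1, 0), (1, 1), (1, 2), (1, 3), (1, 4), (1, 5), (1, 6), (1, 7), (1, 8), (1, 9), (1, 10), (1, 11), (1, 12), (1, 13), (1, 14), (1, 15), (1, 16), (1, 17), (1, 18), (1, 19), (1, 20), (1, 21), (1, 22), (1, 23), (1, 24), (1, 25), (1, 26), (1, 27), (1, 28), (1, 29), (1, 30), (1, 31)]
Unfold 5 (reflect across h@2): 128 holes -> [(0, 0), (0, 1), (0, 2), (0, 3), (0, 4), (0, 5), (0, 6), (0, 7), (0, 8), (0, 9), (0, 10), (0, 11), (0, 12), (0, 13), (0, 14), (0, 15), (0, 16), (0, 17), (0, 18), (0, 19), (0, 20), (0, 21), (0, 22), (0, 23), (0, 24), (0, 25), (0, 26), (0, 27), (0, 28), (0, 29), (0, 30), (0, 31), (1, 0), (1, 1), (1, 2), (1, 3), (1, 4), (1, 5), (1, 6), (1, 7), (1, 8), (1, 9), (1, 10), (1, 11), (1, 12), (1, 13), (1, 14), (1, 15), (1, 16), (1, 17), (1, 18), (1, 19), (1, 20), (1, 21), (1, 22), (1, 23), (1, 24), (1, 25), (1, 26), (1, 27), (1, 28), (1, 29), (1, 30), (1, 31), (2, 0), (2, 1), (2, 2), (2, 3), (2, 4), (2, 5), (2, 6), (2, 7), (2, 8), (2, 9), (2, 10), (2, 11), (2, 12), (2, 13), (2, 14), (2, 15), (2, 16), (2, 17), (2, 18), (2, 19), (2, 20), (2, 21), (2, 22), (2, 23), (2, 24), (2, 25), (2, 26), (2, 27), (2, 28), (2, 29), (2, 30), (2, 31), (3, 0), (3, 1), (3, 2), (3, 3), (3, 4), (3, 5), (3, 6), (3, 7), (3, 8), (3, 9), (3, 10), (3, 11), (3, 12), (3, 13), (3, 14), (3, 15), (3, 16), (3, 17), (3, 18), (3, 19), (3, 20), (3, 21), (3, 22), (3, 23), (3, 24), (3, 25), (3, 26), (3, 27), (3, 28), (3, 29), (3, 30), (3, 31)]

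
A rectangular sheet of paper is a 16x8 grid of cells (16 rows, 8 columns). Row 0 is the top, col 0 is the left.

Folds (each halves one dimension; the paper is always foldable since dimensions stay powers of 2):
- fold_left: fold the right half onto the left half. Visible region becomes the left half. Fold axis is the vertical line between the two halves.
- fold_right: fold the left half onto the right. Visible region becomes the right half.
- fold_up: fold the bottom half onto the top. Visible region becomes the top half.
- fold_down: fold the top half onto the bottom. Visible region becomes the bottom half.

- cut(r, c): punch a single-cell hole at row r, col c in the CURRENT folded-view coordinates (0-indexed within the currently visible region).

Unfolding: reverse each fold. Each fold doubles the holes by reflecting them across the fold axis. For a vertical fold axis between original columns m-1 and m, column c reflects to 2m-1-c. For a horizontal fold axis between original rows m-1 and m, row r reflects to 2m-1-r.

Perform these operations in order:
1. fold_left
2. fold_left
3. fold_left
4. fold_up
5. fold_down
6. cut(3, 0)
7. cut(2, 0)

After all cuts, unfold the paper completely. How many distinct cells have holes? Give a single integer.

Op 1 fold_left: fold axis v@4; visible region now rows[0,16) x cols[0,4) = 16x4
Op 2 fold_left: fold axis v@2; visible region now rows[0,16) x cols[0,2) = 16x2
Op 3 fold_left: fold axis v@1; visible region now rows[0,16) x cols[0,1) = 16x1
Op 4 fold_up: fold axis h@8; visible region now rows[0,8) x cols[0,1) = 8x1
Op 5 fold_down: fold axis h@4; visible region now rows[4,8) x cols[0,1) = 4x1
Op 6 cut(3, 0): punch at orig (7,0); cuts so far [(7, 0)]; region rows[4,8) x cols[0,1) = 4x1
Op 7 cut(2, 0): punch at orig (6,0); cuts so far [(6, 0), (7, 0)]; region rows[4,8) x cols[0,1) = 4x1
Unfold 1 (reflect across h@4): 4 holes -> [(0, 0), (1, 0), (6, 0), (7, 0)]
Unfold 2 (reflect across h@8): 8 holes -> [(0, 0), (1, 0), (6, 0), (7, 0), (8, 0), (9, 0), (14, 0), (15, 0)]
Unfold 3 (reflect across v@1): 16 holes -> [(0, 0), (0, 1), (1, 0), (1, 1), (6, 0), (6, 1), (7, 0), (7, 1), (8, 0), (8, 1), (9, 0), (9, 1), (14, 0), (14, 1), (15, 0), (15, 1)]
Unfold 4 (reflect across v@2): 32 holes -> [(0, 0), (0, 1), (0, 2), (0, 3), (1, 0), (1, 1), (1, 2), (1, 3), (6, 0), (6, 1), (6, 2), (6, 3), (7, 0), (7, 1), (7, 2), (7, 3), (8, 0), (8, 1), (8, 2), (8, 3), (9, 0), (9, 1), (9, 2), (9, 3), (14, 0), (14, 1), (14, 2), (14, 3), (15, 0), (15, 1), (15, 2), (15, 3)]
Unfold 5 (reflect across v@4): 64 holes -> [(0, 0), (0, 1), (0, 2), (0, 3), (0, 4), (0, 5), (0, 6), (0, 7), (1, 0), (1, 1), (1, 2), (1, 3), (1, 4), (1, 5), (1, 6), (1, 7), (6, 0), (6, 1), (6, 2), (6, 3), (6, 4), (6, 5), (6, 6), (6, 7), (7, 0), (7, 1), (7, 2), (7, 3), (7, 4), (7, 5), (7, 6), (7, 7), (8, 0), (8, 1), (8, 2), (8, 3), (8, 4), (8, 5), (8, 6), (8, 7), (9, 0), (9, 1), (9, 2), (9, 3), (9, 4), (9, 5), (9, 6), (9, 7), (14, 0), (14, 1), (14, 2), (14, 3), (14, 4), (14, 5), (14, 6), (14, 7), (15, 0), (15, 1), (15, 2), (15, 3), (15, 4), (15, 5), (15, 6), (15, 7)]

Answer: 64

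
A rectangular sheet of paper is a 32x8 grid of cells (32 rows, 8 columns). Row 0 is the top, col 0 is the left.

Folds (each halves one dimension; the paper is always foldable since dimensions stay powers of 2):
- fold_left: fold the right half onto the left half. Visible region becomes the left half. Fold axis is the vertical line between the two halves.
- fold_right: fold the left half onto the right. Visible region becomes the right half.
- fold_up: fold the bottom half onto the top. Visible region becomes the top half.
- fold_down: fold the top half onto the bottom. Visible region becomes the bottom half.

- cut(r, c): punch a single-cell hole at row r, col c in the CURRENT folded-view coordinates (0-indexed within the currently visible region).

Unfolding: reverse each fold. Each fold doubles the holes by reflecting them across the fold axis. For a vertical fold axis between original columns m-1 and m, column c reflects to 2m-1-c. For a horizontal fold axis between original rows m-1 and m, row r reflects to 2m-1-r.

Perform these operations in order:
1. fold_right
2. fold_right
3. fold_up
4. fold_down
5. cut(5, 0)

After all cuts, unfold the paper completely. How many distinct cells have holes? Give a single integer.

Answer: 16

Derivation:
Op 1 fold_right: fold axis v@4; visible region now rows[0,32) x cols[4,8) = 32x4
Op 2 fold_right: fold axis v@6; visible region now rows[0,32) x cols[6,8) = 32x2
Op 3 fold_up: fold axis h@16; visible region now rows[0,16) x cols[6,8) = 16x2
Op 4 fold_down: fold axis h@8; visible region now rows[8,16) x cols[6,8) = 8x2
Op 5 cut(5, 0): punch at orig (13,6); cuts so far [(13, 6)]; region rows[8,16) x cols[6,8) = 8x2
Unfold 1 (reflect across h@8): 2 holes -> [(2, 6), (13, 6)]
Unfold 2 (reflect across h@16): 4 holes -> [(2, 6), (13, 6), (18, 6), (29, 6)]
Unfold 3 (reflect across v@6): 8 holes -> [(2, 5), (2, 6), (13, 5), (13, 6), (18, 5), (18, 6), (29, 5), (29, 6)]
Unfold 4 (reflect across v@4): 16 holes -> [(2, 1), (2, 2), (2, 5), (2, 6), (13, 1), (13, 2), (13, 5), (13, 6), (18, 1), (18, 2), (18, 5), (18, 6), (29, 1), (29, 2), (29, 5), (29, 6)]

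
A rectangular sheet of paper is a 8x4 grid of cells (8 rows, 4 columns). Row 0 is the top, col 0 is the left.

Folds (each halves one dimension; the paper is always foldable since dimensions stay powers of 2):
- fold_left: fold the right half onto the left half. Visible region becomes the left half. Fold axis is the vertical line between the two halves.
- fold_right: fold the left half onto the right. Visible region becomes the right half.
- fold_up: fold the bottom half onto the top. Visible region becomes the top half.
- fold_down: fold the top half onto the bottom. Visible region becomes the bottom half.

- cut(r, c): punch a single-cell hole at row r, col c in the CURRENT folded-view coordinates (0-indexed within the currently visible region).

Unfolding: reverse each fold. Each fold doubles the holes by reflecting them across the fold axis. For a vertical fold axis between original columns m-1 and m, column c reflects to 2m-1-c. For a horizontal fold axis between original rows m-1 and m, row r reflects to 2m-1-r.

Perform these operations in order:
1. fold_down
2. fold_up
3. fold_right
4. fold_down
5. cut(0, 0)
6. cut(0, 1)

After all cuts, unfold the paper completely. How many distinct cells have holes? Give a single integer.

Answer: 32

Derivation:
Op 1 fold_down: fold axis h@4; visible region now rows[4,8) x cols[0,4) = 4x4
Op 2 fold_up: fold axis h@6; visible region now rows[4,6) x cols[0,4) = 2x4
Op 3 fold_right: fold axis v@2; visible region now rows[4,6) x cols[2,4) = 2x2
Op 4 fold_down: fold axis h@5; visible region now rows[5,6) x cols[2,4) = 1x2
Op 5 cut(0, 0): punch at orig (5,2); cuts so far [(5, 2)]; region rows[5,6) x cols[2,4) = 1x2
Op 6 cut(0, 1): punch at orig (5,3); cuts so far [(5, 2), (5, 3)]; region rows[5,6) x cols[2,4) = 1x2
Unfold 1 (reflect across h@5): 4 holes -> [(4, 2), (4, 3), (5, 2), (5, 3)]
Unfold 2 (reflect across v@2): 8 holes -> [(4, 0), (4, 1), (4, 2), (4, 3), (5, 0), (5, 1), (5, 2), (5, 3)]
Unfold 3 (reflect across h@6): 16 holes -> [(4, 0), (4, 1), (4, 2), (4, 3), (5, 0), (5, 1), (5, 2), (5, 3), (6, 0), (6, 1), (6, 2), (6, 3), (7, 0), (7, 1), (7, 2), (7, 3)]
Unfold 4 (reflect across h@4): 32 holes -> [(0, 0), (0, 1), (0, 2), (0, 3), (1, 0), (1, 1), (1, 2), (1, 3), (2, 0), (2, 1), (2, 2), (2, 3), (3, 0), (3, 1), (3, 2), (3, 3), (4, 0), (4, 1), (4, 2), (4, 3), (5, 0), (5, 1), (5, 2), (5, 3), (6, 0), (6, 1), (6, 2), (6, 3), (7, 0), (7, 1), (7, 2), (7, 3)]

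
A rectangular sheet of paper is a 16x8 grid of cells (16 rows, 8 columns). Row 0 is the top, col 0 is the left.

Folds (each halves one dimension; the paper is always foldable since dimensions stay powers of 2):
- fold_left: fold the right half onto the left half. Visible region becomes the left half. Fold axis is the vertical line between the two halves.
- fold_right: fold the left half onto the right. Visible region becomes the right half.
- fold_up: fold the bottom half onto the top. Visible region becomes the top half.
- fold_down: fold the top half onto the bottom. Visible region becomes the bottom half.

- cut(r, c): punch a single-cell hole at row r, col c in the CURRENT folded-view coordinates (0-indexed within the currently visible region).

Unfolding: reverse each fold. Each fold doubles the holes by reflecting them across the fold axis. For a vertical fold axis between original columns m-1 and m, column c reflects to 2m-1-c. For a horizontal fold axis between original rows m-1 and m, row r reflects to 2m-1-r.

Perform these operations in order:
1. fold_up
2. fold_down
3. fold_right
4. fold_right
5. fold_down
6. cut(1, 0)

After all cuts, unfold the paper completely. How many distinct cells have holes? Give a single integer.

Answer: 32

Derivation:
Op 1 fold_up: fold axis h@8; visible region now rows[0,8) x cols[0,8) = 8x8
Op 2 fold_down: fold axis h@4; visible region now rows[4,8) x cols[0,8) = 4x8
Op 3 fold_right: fold axis v@4; visible region now rows[4,8) x cols[4,8) = 4x4
Op 4 fold_right: fold axis v@6; visible region now rows[4,8) x cols[6,8) = 4x2
Op 5 fold_down: fold axis h@6; visible region now rows[6,8) x cols[6,8) = 2x2
Op 6 cut(1, 0): punch at orig (7,6); cuts so far [(7, 6)]; region rows[6,8) x cols[6,8) = 2x2
Unfold 1 (reflect across h@6): 2 holes -> [(4, 6), (7, 6)]
Unfold 2 (reflect across v@6): 4 holes -> [(4, 5), (4, 6), (7, 5), (7, 6)]
Unfold 3 (reflect across v@4): 8 holes -> [(4, 1), (4, 2), (4, 5), (4, 6), (7, 1), (7, 2), (7, 5), (7, 6)]
Unfold 4 (reflect across h@4): 16 holes -> [(0, 1), (0, 2), (0, 5), (0, 6), (3, 1), (3, 2), (3, 5), (3, 6), (4, 1), (4, 2), (4, 5), (4, 6), (7, 1), (7, 2), (7, 5), (7, 6)]
Unfold 5 (reflect across h@8): 32 holes -> [(0, 1), (0, 2), (0, 5), (0, 6), (3, 1), (3, 2), (3, 5), (3, 6), (4, 1), (4, 2), (4, 5), (4, 6), (7, 1), (7, 2), (7, 5), (7, 6), (8, 1), (8, 2), (8, 5), (8, 6), (11, 1), (11, 2), (11, 5), (11, 6), (12, 1), (12, 2), (12, 5), (12, 6), (15, 1), (15, 2), (15, 5), (15, 6)]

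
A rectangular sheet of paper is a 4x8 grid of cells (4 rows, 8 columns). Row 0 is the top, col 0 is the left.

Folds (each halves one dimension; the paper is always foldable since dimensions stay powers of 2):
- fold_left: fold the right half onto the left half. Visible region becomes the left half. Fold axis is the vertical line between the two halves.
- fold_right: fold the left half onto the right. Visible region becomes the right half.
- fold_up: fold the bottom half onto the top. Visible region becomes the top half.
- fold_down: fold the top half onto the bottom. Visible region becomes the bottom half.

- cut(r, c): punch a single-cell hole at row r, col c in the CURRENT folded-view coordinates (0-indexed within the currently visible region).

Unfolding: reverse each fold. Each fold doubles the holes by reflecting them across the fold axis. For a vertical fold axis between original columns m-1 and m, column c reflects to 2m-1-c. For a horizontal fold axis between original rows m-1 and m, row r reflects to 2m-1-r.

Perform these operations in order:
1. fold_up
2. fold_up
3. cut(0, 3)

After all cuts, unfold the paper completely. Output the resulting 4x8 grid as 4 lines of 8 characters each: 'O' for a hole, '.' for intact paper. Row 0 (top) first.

Op 1 fold_up: fold axis h@2; visible region now rows[0,2) x cols[0,8) = 2x8
Op 2 fold_up: fold axis h@1; visible region now rows[0,1) x cols[0,8) = 1x8
Op 3 cut(0, 3): punch at orig (0,3); cuts so far [(0, 3)]; region rows[0,1) x cols[0,8) = 1x8
Unfold 1 (reflect across h@1): 2 holes -> [(0, 3), (1, 3)]
Unfold 2 (reflect across h@2): 4 holes -> [(0, 3), (1, 3), (2, 3), (3, 3)]

Answer: ...O....
...O....
...O....
...O....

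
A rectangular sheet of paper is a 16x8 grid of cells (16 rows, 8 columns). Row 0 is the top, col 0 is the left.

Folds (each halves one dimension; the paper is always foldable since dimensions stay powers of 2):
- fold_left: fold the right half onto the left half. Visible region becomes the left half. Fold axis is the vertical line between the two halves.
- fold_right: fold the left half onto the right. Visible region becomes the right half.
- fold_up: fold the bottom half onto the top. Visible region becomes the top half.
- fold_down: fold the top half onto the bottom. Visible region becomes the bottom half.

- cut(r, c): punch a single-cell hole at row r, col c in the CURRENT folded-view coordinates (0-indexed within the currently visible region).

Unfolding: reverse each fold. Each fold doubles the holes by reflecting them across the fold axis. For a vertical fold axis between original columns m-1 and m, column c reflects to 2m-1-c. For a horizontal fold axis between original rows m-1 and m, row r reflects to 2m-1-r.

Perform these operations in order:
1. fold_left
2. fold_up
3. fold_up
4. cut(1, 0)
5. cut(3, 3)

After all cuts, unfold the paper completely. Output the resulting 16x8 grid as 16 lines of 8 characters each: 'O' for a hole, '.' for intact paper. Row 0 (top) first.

Op 1 fold_left: fold axis v@4; visible region now rows[0,16) x cols[0,4) = 16x4
Op 2 fold_up: fold axis h@8; visible region now rows[0,8) x cols[0,4) = 8x4
Op 3 fold_up: fold axis h@4; visible region now rows[0,4) x cols[0,4) = 4x4
Op 4 cut(1, 0): punch at orig (1,0); cuts so far [(1, 0)]; region rows[0,4) x cols[0,4) = 4x4
Op 5 cut(3, 3): punch at orig (3,3); cuts so far [(1, 0), (3, 3)]; region rows[0,4) x cols[0,4) = 4x4
Unfold 1 (reflect across h@4): 4 holes -> [(1, 0), (3, 3), (4, 3), (6, 0)]
Unfold 2 (reflect across h@8): 8 holes -> [(1, 0), (3, 3), (4, 3), (6, 0), (9, 0), (11, 3), (12, 3), (14, 0)]
Unfold 3 (reflect across v@4): 16 holes -> [(1, 0), (1, 7), (3, 3), (3, 4), (4, 3), (4, 4), (6, 0), (6, 7), (9, 0), (9, 7), (11, 3), (11, 4), (12, 3), (12, 4), (14, 0), (14, 7)]

Answer: ........
O......O
........
...OO...
...OO...
........
O......O
........
........
O......O
........
...OO...
...OO...
........
O......O
........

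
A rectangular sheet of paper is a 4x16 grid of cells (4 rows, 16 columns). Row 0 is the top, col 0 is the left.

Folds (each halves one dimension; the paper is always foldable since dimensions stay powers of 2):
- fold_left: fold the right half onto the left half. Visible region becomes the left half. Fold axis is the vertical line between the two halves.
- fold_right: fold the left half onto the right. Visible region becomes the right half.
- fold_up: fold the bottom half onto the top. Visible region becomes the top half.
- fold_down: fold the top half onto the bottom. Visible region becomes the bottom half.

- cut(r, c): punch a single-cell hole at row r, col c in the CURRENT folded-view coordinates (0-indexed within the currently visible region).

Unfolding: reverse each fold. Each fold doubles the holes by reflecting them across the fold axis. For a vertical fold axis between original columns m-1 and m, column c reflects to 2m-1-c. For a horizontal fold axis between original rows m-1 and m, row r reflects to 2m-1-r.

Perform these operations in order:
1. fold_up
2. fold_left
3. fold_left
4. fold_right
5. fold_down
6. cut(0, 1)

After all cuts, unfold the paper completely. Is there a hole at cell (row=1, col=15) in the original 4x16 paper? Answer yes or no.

Op 1 fold_up: fold axis h@2; visible region now rows[0,2) x cols[0,16) = 2x16
Op 2 fold_left: fold axis v@8; visible region now rows[0,2) x cols[0,8) = 2x8
Op 3 fold_left: fold axis v@4; visible region now rows[0,2) x cols[0,4) = 2x4
Op 4 fold_right: fold axis v@2; visible region now rows[0,2) x cols[2,4) = 2x2
Op 5 fold_down: fold axis h@1; visible region now rows[1,2) x cols[2,4) = 1x2
Op 6 cut(0, 1): punch at orig (1,3); cuts so far [(1, 3)]; region rows[1,2) x cols[2,4) = 1x2
Unfold 1 (reflect across h@1): 2 holes -> [(0, 3), (1, 3)]
Unfold 2 (reflect across v@2): 4 holes -> [(0, 0), (0, 3), (1, 0), (1, 3)]
Unfold 3 (reflect across v@4): 8 holes -> [(0, 0), (0, 3), (0, 4), (0, 7), (1, 0), (1, 3), (1, 4), (1, 7)]
Unfold 4 (reflect across v@8): 16 holes -> [(0, 0), (0, 3), (0, 4), (0, 7), (0, 8), (0, 11), (0, 12), (0, 15), (1, 0), (1, 3), (1, 4), (1, 7), (1, 8), (1, 11), (1, 12), (1, 15)]
Unfold 5 (reflect across h@2): 32 holes -> [(0, 0), (0, 3), (0, 4), (0, 7), (0, 8), (0, 11), (0, 12), (0, 15), (1, 0), (1, 3), (1, 4), (1, 7), (1, 8), (1, 11), (1, 12), (1, 15), (2, 0), (2, 3), (2, 4), (2, 7), (2, 8), (2, 11), (2, 12), (2, 15), (3, 0), (3, 3), (3, 4), (3, 7), (3, 8), (3, 11), (3, 12), (3, 15)]
Holes: [(0, 0), (0, 3), (0, 4), (0, 7), (0, 8), (0, 11), (0, 12), (0, 15), (1, 0), (1, 3), (1, 4), (1, 7), (1, 8), (1, 11), (1, 12), (1, 15), (2, 0), (2, 3), (2, 4), (2, 7), (2, 8), (2, 11), (2, 12), (2, 15), (3, 0), (3, 3), (3, 4), (3, 7), (3, 8), (3, 11), (3, 12), (3, 15)]

Answer: yes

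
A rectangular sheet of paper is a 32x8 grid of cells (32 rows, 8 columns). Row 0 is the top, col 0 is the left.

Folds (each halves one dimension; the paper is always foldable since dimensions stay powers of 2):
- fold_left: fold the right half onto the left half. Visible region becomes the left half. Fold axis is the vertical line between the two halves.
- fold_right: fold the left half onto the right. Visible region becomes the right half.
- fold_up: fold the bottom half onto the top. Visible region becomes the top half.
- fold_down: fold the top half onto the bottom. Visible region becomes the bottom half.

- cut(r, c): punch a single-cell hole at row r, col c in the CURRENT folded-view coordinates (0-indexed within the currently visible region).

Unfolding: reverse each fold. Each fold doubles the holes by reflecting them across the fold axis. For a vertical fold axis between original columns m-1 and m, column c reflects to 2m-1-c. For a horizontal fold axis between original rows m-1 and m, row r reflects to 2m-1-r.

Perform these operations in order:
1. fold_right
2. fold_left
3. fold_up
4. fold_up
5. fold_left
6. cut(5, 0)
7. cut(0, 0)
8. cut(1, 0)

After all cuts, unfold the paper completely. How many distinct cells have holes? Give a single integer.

Op 1 fold_right: fold axis v@4; visible region now rows[0,32) x cols[4,8) = 32x4
Op 2 fold_left: fold axis v@6; visible region now rows[0,32) x cols[4,6) = 32x2
Op 3 fold_up: fold axis h@16; visible region now rows[0,16) x cols[4,6) = 16x2
Op 4 fold_up: fold axis h@8; visible region now rows[0,8) x cols[4,6) = 8x2
Op 5 fold_left: fold axis v@5; visible region now rows[0,8) x cols[4,5) = 8x1
Op 6 cut(5, 0): punch at orig (5,4); cuts so far [(5, 4)]; region rows[0,8) x cols[4,5) = 8x1
Op 7 cut(0, 0): punch at orig (0,4); cuts so far [(0, 4), (5, 4)]; region rows[0,8) x cols[4,5) = 8x1
Op 8 cut(1, 0): punch at orig (1,4); cuts so far [(0, 4), (1, 4), (5, 4)]; region rows[0,8) x cols[4,5) = 8x1
Unfold 1 (reflect across v@5): 6 holes -> [(0, 4), (0, 5), (1, 4), (1, 5), (5, 4), (5, 5)]
Unfold 2 (reflect across h@8): 12 holes -> [(0, 4), (0, 5), (1, 4), (1, 5), (5, 4), (5, 5), (10, 4), (10, 5), (14, 4), (14, 5), (15, 4), (15, 5)]
Unfold 3 (reflect across h@16): 24 holes -> [(0, 4), (0, 5), (1, 4), (1, 5), (5, 4), (5, 5), (10, 4), (10, 5), (14, 4), (14, 5), (15, 4), (15, 5), (16, 4), (16, 5), (17, 4), (17, 5), (21, 4), (21, 5), (26, 4), (26, 5), (30, 4), (30, 5), (31, 4), (31, 5)]
Unfold 4 (reflect across v@6): 48 holes -> [(0, 4), (0, 5), (0, 6), (0, 7), (1, 4), (1, 5), (1, 6), (1, 7), (5, 4), (5, 5), (5, 6), (5, 7), (10, 4), (10, 5), (10, 6), (10, 7), (14, 4), (14, 5), (14, 6), (14, 7), (15, 4), (15, 5), (15, 6), (15, 7), (16, 4), (16, 5), (16, 6), (16, 7), (17, 4), (17, 5), (17, 6), (17, 7), (21, 4), (21, 5), (21, 6), (21, 7), (26, 4), (26, 5), (26, 6), (26, 7), (30, 4), (30, 5), (30, 6), (30, 7), (31, 4), (31, 5), (31, 6), (31, 7)]
Unfold 5 (reflect across v@4): 96 holes -> [(0, 0), (0, 1), (0, 2), (0, 3), (0, 4), (0, 5), (0, 6), (0, 7), (1, 0), (1, 1), (1, 2), (1, 3), (1, 4), (1, 5), (1, 6), (1, 7), (5, 0), (5, 1), (5, 2), (5, 3), (5, 4), (5, 5), (5, 6), (5, 7), (10, 0), (10, 1), (10, 2), (10, 3), (10, 4), (10, 5), (10, 6), (10, 7), (14, 0), (14, 1), (14, 2), (14, 3), (14, 4), (14, 5), (14, 6), (14, 7), (15, 0), (15, 1), (15, 2), (15, 3), (15, 4), (15, 5), (15, 6), (15, 7), (16, 0), (16, 1), (16, 2), (16, 3), (16, 4), (16, 5), (16, 6), (16, 7), (17, 0), (17, 1), (17, 2), (17, 3), (17, 4), (17, 5), (17, 6), (17, 7), (21, 0), (21, 1), (21, 2), (21, 3), (21, 4), (21, 5), (21, 6), (21, 7), (26, 0), (26, 1), (26, 2), (26, 3), (26, 4), (26, 5), (26, 6), (26, 7), (30, 0), (30, 1), (30, 2), (30, 3), (30, 4), (30, 5), (30, 6), (30, 7), (31, 0), (31, 1), (31, 2), (31, 3), (31, 4), (31, 5), (31, 6), (31, 7)]

Answer: 96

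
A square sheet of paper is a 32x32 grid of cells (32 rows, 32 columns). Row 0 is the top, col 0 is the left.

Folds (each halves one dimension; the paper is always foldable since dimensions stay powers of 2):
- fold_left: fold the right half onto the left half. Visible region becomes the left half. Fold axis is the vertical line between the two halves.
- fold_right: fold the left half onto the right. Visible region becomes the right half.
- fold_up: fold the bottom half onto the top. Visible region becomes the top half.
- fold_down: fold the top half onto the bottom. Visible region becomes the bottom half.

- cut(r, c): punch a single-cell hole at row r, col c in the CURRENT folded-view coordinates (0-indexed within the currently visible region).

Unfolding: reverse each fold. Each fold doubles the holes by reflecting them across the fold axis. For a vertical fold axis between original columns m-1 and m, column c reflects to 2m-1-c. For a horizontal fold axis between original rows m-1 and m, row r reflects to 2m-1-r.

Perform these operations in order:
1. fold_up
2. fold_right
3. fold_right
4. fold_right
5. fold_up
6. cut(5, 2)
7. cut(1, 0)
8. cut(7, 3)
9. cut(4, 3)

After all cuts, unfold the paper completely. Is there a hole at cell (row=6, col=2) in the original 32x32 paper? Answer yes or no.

Op 1 fold_up: fold axis h@16; visible region now rows[0,16) x cols[0,32) = 16x32
Op 2 fold_right: fold axis v@16; visible region now rows[0,16) x cols[16,32) = 16x16
Op 3 fold_right: fold axis v@24; visible region now rows[0,16) x cols[24,32) = 16x8
Op 4 fold_right: fold axis v@28; visible region now rows[0,16) x cols[28,32) = 16x4
Op 5 fold_up: fold axis h@8; visible region now rows[0,8) x cols[28,32) = 8x4
Op 6 cut(5, 2): punch at orig (5,30); cuts so far [(5, 30)]; region rows[0,8) x cols[28,32) = 8x4
Op 7 cut(1, 0): punch at orig (1,28); cuts so far [(1, 28), (5, 30)]; region rows[0,8) x cols[28,32) = 8x4
Op 8 cut(7, 3): punch at orig (7,31); cuts so far [(1, 28), (5, 30), (7, 31)]; region rows[0,8) x cols[28,32) = 8x4
Op 9 cut(4, 3): punch at orig (4,31); cuts so far [(1, 28), (4, 31), (5, 30), (7, 31)]; region rows[0,8) x cols[28,32) = 8x4
Unfold 1 (reflect across h@8): 8 holes -> [(1, 28), (4, 31), (5, 30), (7, 31), (8, 31), (10, 30), (11, 31), (14, 28)]
Unfold 2 (reflect across v@28): 16 holes -> [(1, 27), (1, 28), (4, 24), (4, 31), (5, 25), (5, 30), (7, 24), (7, 31), (8, 24), (8, 31), (10, 25), (10, 30), (11, 24), (11, 31), (14, 27), (14, 28)]
Unfold 3 (reflect across v@24): 32 holes -> [(1, 19), (1, 20), (1, 27), (1, 28), (4, 16), (4, 23), (4, 24), (4, 31), (5, 17), (5, 22), (5, 25), (5, 30), (7, 16), (7, 23), (7, 24), (7, 31), (8, 16), (8, 23), (8, 24), (8, 31), (10, 17), (10, 22), (10, 25), (10, 30), (11, 16), (11, 23), (11, 24), (11, 31), (14, 19), (14, 20), (14, 27), (14, 28)]
Unfold 4 (reflect across v@16): 64 holes -> [(1, 3), (1, 4), (1, 11), (1, 12), (1, 19), (1, 20), (1, 27), (1, 28), (4, 0), (4, 7), (4, 8), (4, 15), (4, 16), (4, 23), (4, 24), (4, 31), (5, 1), (5, 6), (5, 9), (5, 14), (5, 17), (5, 22), (5, 25), (5, 30), (7, 0), (7, 7), (7, 8), (7, 15), (7, 16), (7, 23), (7, 24), (7, 31), (8, 0), (8, 7), (8, 8), (8, 15), (8, 16), (8, 23), (8, 24), (8, 31), (10, 1), (10, 6), (10, 9), (10, 14), (10, 17), (10, 22), (10, 25), (10, 30), (11, 0), (11, 7), (11, 8), (11, 15), (11, 16), (11, 23), (11, 24), (11, 31), (14, 3), (14, 4), (14, 11), (14, 12), (14, 19), (14, 20), (14, 27), (14, 28)]
Unfold 5 (reflect across h@16): 128 holes -> [(1, 3), (1, 4), (1, 11), (1, 12), (1, 19), (1, 20), (1, 27), (1, 28), (4, 0), (4, 7), (4, 8), (4, 15), (4, 16), (4, 23), (4, 24), (4, 31), (5, 1), (5, 6), (5, 9), (5, 14), (5, 17), (5, 22), (5, 25), (5, 30), (7, 0), (7, 7), (7, 8), (7, 15), (7, 16), (7, 23), (7, 24), (7, 31), (8, 0), (8, 7), (8, 8), (8, 15), (8, 16), (8, 23), (8, 24), (8, 31), (10, 1), (10, 6), (10, 9), (10, 14), (10, 17), (10, 22), (10, 25), (10, 30), (11, 0), (11, 7), (11, 8), (11, 15), (11, 16), (11, 23), (11, 24), (11, 31), (14, 3), (14, 4), (14, 11), (14, 12), (14, 19), (14, 20), (14, 27), (14, 28), (17, 3), (17, 4), (17, 11), (17, 12), (17, 19), (17, 20), (17, 27), (17, 28), (20, 0), (20, 7), (20, 8), (20, 15), (20, 16), (20, 23), (20, 24), (20, 31), (21, 1), (21, 6), (21, 9), (21, 14), (21, 17), (21, 22), (21, 25), (21, 30), (23, 0), (23, 7), (23, 8), (23, 15), (23, 16), (23, 23), (23, 24), (23, 31), (24, 0), (24, 7), (24, 8), (24, 15), (24, 16), (24, 23), (24, 24), (24, 31), (26, 1), (26, 6), (26, 9), (26, 14), (26, 17), (26, 22), (26, 25), (26, 30), (27, 0), (27, 7), (27, 8), (27, 15), (27, 16), (27, 23), (27, 24), (27, 31), (30, 3), (30, 4), (30, 11), (30, 12), (30, 19), (30, 20), (30, 27), (30, 28)]
Holes: [(1, 3), (1, 4), (1, 11), (1, 12), (1, 19), (1, 20), (1, 27), (1, 28), (4, 0), (4, 7), (4, 8), (4, 15), (4, 16), (4, 23), (4, 24), (4, 31), (5, 1), (5, 6), (5, 9), (5, 14), (5, 17), (5, 22), (5, 25), (5, 30), (7, 0), (7, 7), (7, 8), (7, 15), (7, 16), (7, 23), (7, 24), (7, 31), (8, 0), (8, 7), (8, 8), (8, 15), (8, 16), (8, 23), (8, 24), (8, 31), (10, 1), (10, 6), (10, 9), (10, 14), (10, 17), (10, 22), (10, 25), (10, 30), (11, 0), (11, 7), (11, 8), (11, 15), (11, 16), (11, 23), (11, 24), (11, 31), (14, 3), (14, 4), (14, 11), (14, 12), (14, 19), (14, 20), (14, 27), (14, 28), (17, 3), (17, 4), (17, 11), (17, 12), (17, 19), (17, 20), (17, 27), (17, 28), (20, 0), (20, 7), (20, 8), (20, 15), (20, 16), (20, 23), (20, 24), (20, 31), (21, 1), (21, 6), (21, 9), (21, 14), (21, 17), (21, 22), (21, 25), (21, 30), (23, 0), (23, 7), (23, 8), (23, 15), (23, 16), (23, 23), (23, 24), (23, 31), (24, 0), (24, 7), (24, 8), (24, 15), (24, 16), (24, 23), (24, 24), (24, 31), (26, 1), (26, 6), (26, 9), (26, 14), (26, 17), (26, 22), (26, 25), (26, 30), (27, 0), (27, 7), (27, 8), (27, 15), (27, 16), (27, 23), (27, 24), (27, 31), (30, 3), (30, 4), (30, 11), (30, 12), (30, 19), (30, 20), (30, 27), (30, 28)]

Answer: no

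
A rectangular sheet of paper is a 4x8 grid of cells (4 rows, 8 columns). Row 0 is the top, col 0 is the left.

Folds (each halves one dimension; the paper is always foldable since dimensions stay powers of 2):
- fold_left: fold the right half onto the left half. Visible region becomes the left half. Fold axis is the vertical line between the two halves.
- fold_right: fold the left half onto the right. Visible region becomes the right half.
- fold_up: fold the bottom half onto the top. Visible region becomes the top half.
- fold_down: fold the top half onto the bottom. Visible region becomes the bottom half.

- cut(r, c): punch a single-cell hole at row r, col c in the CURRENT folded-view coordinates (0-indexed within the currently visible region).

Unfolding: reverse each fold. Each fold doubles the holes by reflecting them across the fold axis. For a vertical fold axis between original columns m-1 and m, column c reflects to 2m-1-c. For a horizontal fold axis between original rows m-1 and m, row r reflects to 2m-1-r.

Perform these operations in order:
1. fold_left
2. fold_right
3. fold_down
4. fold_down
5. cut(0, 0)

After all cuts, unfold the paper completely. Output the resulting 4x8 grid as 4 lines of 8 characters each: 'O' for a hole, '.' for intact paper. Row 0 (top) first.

Answer: .OO..OO.
.OO..OO.
.OO..OO.
.OO..OO.

Derivation:
Op 1 fold_left: fold axis v@4; visible region now rows[0,4) x cols[0,4) = 4x4
Op 2 fold_right: fold axis v@2; visible region now rows[0,4) x cols[2,4) = 4x2
Op 3 fold_down: fold axis h@2; visible region now rows[2,4) x cols[2,4) = 2x2
Op 4 fold_down: fold axis h@3; visible region now rows[3,4) x cols[2,4) = 1x2
Op 5 cut(0, 0): punch at orig (3,2); cuts so far [(3, 2)]; region rows[3,4) x cols[2,4) = 1x2
Unfold 1 (reflect across h@3): 2 holes -> [(2, 2), (3, 2)]
Unfold 2 (reflect across h@2): 4 holes -> [(0, 2), (1, 2), (2, 2), (3, 2)]
Unfold 3 (reflect across v@2): 8 holes -> [(0, 1), (0, 2), (1, 1), (1, 2), (2, 1), (2, 2), (3, 1), (3, 2)]
Unfold 4 (reflect across v@4): 16 holes -> [(0, 1), (0, 2), (0, 5), (0, 6), (1, 1), (1, 2), (1, 5), (1, 6), (2, 1), (2, 2), (2, 5), (2, 6), (3, 1), (3, 2), (3, 5), (3, 6)]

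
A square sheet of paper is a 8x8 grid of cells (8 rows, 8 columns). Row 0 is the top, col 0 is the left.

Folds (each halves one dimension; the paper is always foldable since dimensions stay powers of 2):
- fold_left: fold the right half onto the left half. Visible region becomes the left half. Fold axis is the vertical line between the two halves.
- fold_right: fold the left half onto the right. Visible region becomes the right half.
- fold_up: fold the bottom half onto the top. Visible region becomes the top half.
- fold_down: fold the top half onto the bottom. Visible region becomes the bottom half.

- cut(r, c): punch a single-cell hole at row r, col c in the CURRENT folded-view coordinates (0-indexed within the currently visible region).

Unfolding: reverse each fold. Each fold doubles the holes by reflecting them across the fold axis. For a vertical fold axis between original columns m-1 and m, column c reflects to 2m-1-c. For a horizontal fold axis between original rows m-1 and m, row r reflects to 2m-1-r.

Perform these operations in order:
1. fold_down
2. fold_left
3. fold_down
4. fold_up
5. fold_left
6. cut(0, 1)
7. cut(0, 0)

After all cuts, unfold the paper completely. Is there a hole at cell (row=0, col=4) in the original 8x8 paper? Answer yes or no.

Op 1 fold_down: fold axis h@4; visible region now rows[4,8) x cols[0,8) = 4x8
Op 2 fold_left: fold axis v@4; visible region now rows[4,8) x cols[0,4) = 4x4
Op 3 fold_down: fold axis h@6; visible region now rows[6,8) x cols[0,4) = 2x4
Op 4 fold_up: fold axis h@7; visible region now rows[6,7) x cols[0,4) = 1x4
Op 5 fold_left: fold axis v@2; visible region now rows[6,7) x cols[0,2) = 1x2
Op 6 cut(0, 1): punch at orig (6,1); cuts so far [(6, 1)]; region rows[6,7) x cols[0,2) = 1x2
Op 7 cut(0, 0): punch at orig (6,0); cuts so far [(6, 0), (6, 1)]; region rows[6,7) x cols[0,2) = 1x2
Unfold 1 (reflect across v@2): 4 holes -> [(6, 0), (6, 1), (6, 2), (6, 3)]
Unfold 2 (reflect across h@7): 8 holes -> [(6, 0), (6, 1), (6, 2), (6, 3), (7, 0), (7, 1), (7, 2), (7, 3)]
Unfold 3 (reflect across h@6): 16 holes -> [(4, 0), (4, 1), (4, 2), (4, 3), (5, 0), (5, 1), (5, 2), (5, 3), (6, 0), (6, 1), (6, 2), (6, 3), (7, 0), (7, 1), (7, 2), (7, 3)]
Unfold 4 (reflect across v@4): 32 holes -> [(4, 0), (4, 1), (4, 2), (4, 3), (4, 4), (4, 5), (4, 6), (4, 7), (5, 0), (5, 1), (5, 2), (5, 3), (5, 4), (5, 5), (5, 6), (5, 7), (6, 0), (6, 1), (6, 2), (6, 3), (6, 4), (6, 5), (6, 6), (6, 7), (7, 0), (7, 1), (7, 2), (7, 3), (7, 4), (7, 5), (7, 6), (7, 7)]
Unfold 5 (reflect across h@4): 64 holes -> [(0, 0), (0, 1), (0, 2), (0, 3), (0, 4), (0, 5), (0, 6), (0, 7), (1, 0), (1, 1), (1, 2), (1, 3), (1, 4), (1, 5), (1, 6), (1, 7), (2, 0), (2, 1), (2, 2), (2, 3), (2, 4), (2, 5), (2, 6), (2, 7), (3, 0), (3, 1), (3, 2), (3, 3), (3, 4), (3, 5), (3, 6), (3, 7), (4, 0), (4, 1), (4, 2), (4, 3), (4, 4), (4, 5), (4, 6), (4, 7), (5, 0), (5, 1), (5, 2), (5, 3), (5, 4), (5, 5), (5, 6), (5, 7), (6, 0), (6, 1), (6, 2), (6, 3), (6, 4), (6, 5), (6, 6), (6, 7), (7, 0), (7, 1), (7, 2), (7, 3), (7, 4), (7, 5), (7, 6), (7, 7)]
Holes: [(0, 0), (0, 1), (0, 2), (0, 3), (0, 4), (0, 5), (0, 6), (0, 7), (1, 0), (1, 1), (1, 2), (1, 3), (1, 4), (1, 5), (1, 6), (1, 7), (2, 0), (2, 1), (2, 2), (2, 3), (2, 4), (2, 5), (2, 6), (2, 7), (3, 0), (3, 1), (3, 2), (3, 3), (3, 4), (3, 5), (3, 6), (3, 7), (4, 0), (4, 1), (4, 2), (4, 3), (4, 4), (4, 5), (4, 6), (4, 7), (5, 0), (5, 1), (5, 2), (5, 3), (5, 4), (5, 5), (5, 6), (5, 7), (6, 0), (6, 1), (6, 2), (6, 3), (6, 4), (6, 5), (6, 6), (6, 7), (7, 0), (7, 1), (7, 2), (7, 3), (7, 4), (7, 5), (7, 6), (7, 7)]

Answer: yes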